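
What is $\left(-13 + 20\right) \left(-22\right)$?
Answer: $-154$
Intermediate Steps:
$\left(-13 + 20\right) \left(-22\right) = 7 \left(-22\right) = -154$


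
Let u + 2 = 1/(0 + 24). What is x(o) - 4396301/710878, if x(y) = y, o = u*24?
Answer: -5401081/101554 ≈ -53.184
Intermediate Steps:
u = -47/24 (u = -2 + 1/(0 + 24) = -2 + 1/24 = -47/24 ≈ -1.9583)
o = -47 (o = -47/24*24 = -47)
x(o) - 4396301/710878 = -47 - 4396301/710878 = -47 - 1*628043/101554 = -47 - 628043/101554 = -5401081/101554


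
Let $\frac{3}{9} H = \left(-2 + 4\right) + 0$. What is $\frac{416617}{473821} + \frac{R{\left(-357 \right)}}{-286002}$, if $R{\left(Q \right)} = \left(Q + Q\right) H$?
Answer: $\frac{6732396911}{7528541869} \approx 0.89425$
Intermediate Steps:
$H = 6$ ($H = 3 \left(\left(-2 + 4\right) + 0\right) = 3 \left(2 + 0\right) = 3 \cdot 2 = 6$)
$R{\left(Q \right)} = 12 Q$ ($R{\left(Q \right)} = \left(Q + Q\right) 6 = 2 Q 6 = 12 Q$)
$\frac{416617}{473821} + \frac{R{\left(-357 \right)}}{-286002} = \frac{416617}{473821} + \frac{12 \left(-357\right)}{-286002} = 416617 \cdot \frac{1}{473821} - - \frac{238}{15889} = \frac{416617}{473821} + \frac{238}{15889} = \frac{6732396911}{7528541869}$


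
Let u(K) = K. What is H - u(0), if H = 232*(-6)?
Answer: -1392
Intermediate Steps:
H = -1392
H - u(0) = -1392 - 1*0 = -1392 + 0 = -1392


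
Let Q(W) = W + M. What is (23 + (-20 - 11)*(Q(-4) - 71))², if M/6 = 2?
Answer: 3904576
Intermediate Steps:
M = 12 (M = 6*2 = 12)
Q(W) = 12 + W (Q(W) = W + 12 = 12 + W)
(23 + (-20 - 11)*(Q(-4) - 71))² = (23 + (-20 - 11)*((12 - 4) - 71))² = (23 - 31*(8 - 71))² = (23 - 31*(-63))² = (23 + 1953)² = 1976² = 3904576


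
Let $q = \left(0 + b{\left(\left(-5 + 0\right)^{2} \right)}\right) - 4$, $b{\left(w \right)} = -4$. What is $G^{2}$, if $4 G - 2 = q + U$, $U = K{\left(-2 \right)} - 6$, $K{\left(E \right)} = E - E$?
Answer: $9$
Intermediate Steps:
$K{\left(E \right)} = 0$
$q = -8$ ($q = \left(0 - 4\right) - 4 = -4 - 4 = -8$)
$U = -6$ ($U = 0 - 6 = -6$)
$G = -3$ ($G = \frac{1}{2} + \frac{-8 - 6}{4} = \frac{1}{2} + \frac{1}{4} \left(-14\right) = \frac{1}{2} - \frac{7}{2} = -3$)
$G^{2} = \left(-3\right)^{2} = 9$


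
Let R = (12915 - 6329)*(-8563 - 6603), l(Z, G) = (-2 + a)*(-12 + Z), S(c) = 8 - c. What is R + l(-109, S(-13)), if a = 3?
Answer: -99883397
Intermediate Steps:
l(Z, G) = -12 + Z (l(Z, G) = (-2 + 3)*(-12 + Z) = 1*(-12 + Z) = -12 + Z)
R = -99883276 (R = 6586*(-15166) = -99883276)
R + l(-109, S(-13)) = -99883276 + (-12 - 109) = -99883276 - 121 = -99883397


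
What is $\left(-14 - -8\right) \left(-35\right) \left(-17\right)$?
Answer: $-3570$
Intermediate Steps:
$\left(-14 - -8\right) \left(-35\right) \left(-17\right) = \left(-14 + 8\right) \left(-35\right) \left(-17\right) = \left(-6\right) \left(-35\right) \left(-17\right) = 210 \left(-17\right) = -3570$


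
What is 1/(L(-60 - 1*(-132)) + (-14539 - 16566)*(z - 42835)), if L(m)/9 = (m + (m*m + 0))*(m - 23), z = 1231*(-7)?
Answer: 1/1602732356 ≈ 6.2393e-10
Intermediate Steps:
z = -8617
L(m) = 9*(-23 + m)*(m + m²) (L(m) = 9*((m + (m*m + 0))*(m - 23)) = 9*((m + (m² + 0))*(-23 + m)) = 9*((m + m²)*(-23 + m)) = 9*((-23 + m)*(m + m²)) = 9*(-23 + m)*(m + m²))
1/(L(-60 - 1*(-132)) + (-14539 - 16566)*(z - 42835)) = 1/(9*(-60 - 1*(-132))*(-23 + (-60 - 1*(-132))² - 22*(-60 - 1*(-132))) + (-14539 - 16566)*(-8617 - 42835)) = 1/(9*(-60 + 132)*(-23 + (-60 + 132)² - 22*(-60 + 132)) - 31105*(-51452)) = 1/(9*72*(-23 + 72² - 22*72) + 1600414460) = 1/(9*72*(-23 + 5184 - 1584) + 1600414460) = 1/(9*72*3577 + 1600414460) = 1/(2317896 + 1600414460) = 1/1602732356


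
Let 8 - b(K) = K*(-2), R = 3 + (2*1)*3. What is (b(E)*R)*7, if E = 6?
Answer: 1260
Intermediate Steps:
R = 9 (R = 3 + 2*3 = 3 + 6 = 9)
b(K) = 8 + 2*K (b(K) = 8 - K*(-2) = 8 - (-2)*K = 8 + 2*K)
(b(E)*R)*7 = ((8 + 2*6)*9)*7 = ((8 + 12)*9)*7 = (20*9)*7 = 180*7 = 1260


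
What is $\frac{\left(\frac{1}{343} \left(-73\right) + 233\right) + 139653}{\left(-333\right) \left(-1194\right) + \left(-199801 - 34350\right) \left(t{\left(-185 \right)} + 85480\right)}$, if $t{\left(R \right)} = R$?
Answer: $- \frac{47980825}{6850228596449} \approx -7.0043 \cdot 10^{-6}$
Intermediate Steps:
$\frac{\left(\frac{1}{343} \left(-73\right) + 233\right) + 139653}{\left(-333\right) \left(-1194\right) + \left(-199801 - 34350\right) \left(t{\left(-185 \right)} + 85480\right)} = \frac{\left(\frac{1}{343} \left(-73\right) + 233\right) + 139653}{\left(-333\right) \left(-1194\right) + \left(-199801 - 34350\right) \left(-185 + 85480\right)} = \frac{\left(\frac{1}{343} \left(-73\right) + 233\right) + 139653}{397602 - 19971909545} = \frac{\left(- \frac{73}{343} + 233\right) + 139653}{397602 - 19971909545} = \frac{\frac{79846}{343} + 139653}{-19971511943} = \frac{47980825}{343} \left(- \frac{1}{19971511943}\right) = - \frac{47980825}{6850228596449}$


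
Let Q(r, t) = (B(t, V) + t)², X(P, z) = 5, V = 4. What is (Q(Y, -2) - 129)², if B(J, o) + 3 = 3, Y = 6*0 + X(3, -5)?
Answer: 15625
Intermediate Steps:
Y = 5 (Y = 6*0 + 5 = 0 + 5 = 5)
B(J, o) = 0 (B(J, o) = -3 + 3 = 0)
Q(r, t) = t² (Q(r, t) = (0 + t)² = t²)
(Q(Y, -2) - 129)² = ((-2)² - 129)² = (4 - 129)² = (-125)² = 15625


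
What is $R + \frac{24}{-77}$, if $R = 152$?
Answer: $\frac{11680}{77} \approx 151.69$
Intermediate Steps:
$R + \frac{24}{-77} = 152 + \frac{24}{-77} = 152 + 24 \left(- \frac{1}{77}\right) = 152 - \frac{24}{77} = \frac{11680}{77}$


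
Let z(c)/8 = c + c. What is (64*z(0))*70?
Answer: 0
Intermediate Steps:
z(c) = 16*c (z(c) = 8*(c + c) = 8*(2*c) = 16*c)
(64*z(0))*70 = (64*(16*0))*70 = (64*0)*70 = 0*70 = 0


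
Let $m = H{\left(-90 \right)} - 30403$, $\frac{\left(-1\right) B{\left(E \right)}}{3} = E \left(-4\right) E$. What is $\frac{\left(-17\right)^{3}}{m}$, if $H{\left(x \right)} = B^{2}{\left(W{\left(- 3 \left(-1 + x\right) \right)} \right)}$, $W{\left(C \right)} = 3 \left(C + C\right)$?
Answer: $- \frac{4913}{1036616415224381} \approx -4.7395 \cdot 10^{-12}$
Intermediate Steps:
$W{\left(C \right)} = 6 C$ ($W{\left(C \right)} = 3 \cdot 2 C = 6 C$)
$B{\left(E \right)} = 12 E^{2}$ ($B{\left(E \right)} = - 3 E \left(-4\right) E = - 3 - 4 E E = - 3 \left(- 4 E^{2}\right) = 12 E^{2}$)
$H{\left(x \right)} = 144 \left(18 - 18 x\right)^{4}$ ($H{\left(x \right)} = \left(12 \left(6 \left(- 3 \left(-1 + x\right)\right)\right)^{2}\right)^{2} = \left(12 \left(6 \left(3 - 3 x\right)\right)^{2}\right)^{2} = \left(12 \left(18 - 18 x\right)^{2}\right)^{2} = 144 \left(18 - 18 x\right)^{4}$)
$m = 1036616415224381$ ($m = 15116544 \left(-1 - 90\right)^{4} - 30403 = 15116544 \left(-91\right)^{4} - 30403 = 15116544 \cdot 68574961 - 30403 = 1036616415254784 - 30403 = 1036616415224381$)
$\frac{\left(-17\right)^{3}}{m} = \frac{\left(-17\right)^{3}}{1036616415224381} = \left(-4913\right) \frac{1}{1036616415224381} = - \frac{4913}{1036616415224381}$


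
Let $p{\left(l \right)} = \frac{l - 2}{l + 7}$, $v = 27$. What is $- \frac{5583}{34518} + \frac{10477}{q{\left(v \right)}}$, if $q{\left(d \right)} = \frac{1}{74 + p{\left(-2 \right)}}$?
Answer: $\frac{44120691187}{57530} \approx 7.6692 \cdot 10^{5}$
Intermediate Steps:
$p{\left(l \right)} = \frac{-2 + l}{7 + l}$
$q{\left(d \right)} = \frac{5}{366}$ ($q{\left(d \right)} = \frac{1}{74 + \frac{-2 - 2}{7 - 2}} = \frac{1}{74 + \frac{1}{5} \left(-4\right)} = \frac{1}{74 - \frac{4}{5}} = \frac{1}{\frac{366}{5}} = \frac{5}{366}$)
$- \frac{5583}{34518} + \frac{10477}{q{\left(v \right)}} = - \frac{5583}{34518} + \frac{10477}{\frac{5}{366}} = \left(-5583\right) \frac{1}{34518} + 10477 \cdot \frac{366}{5} = - \frac{1861}{11506} + \frac{3834582}{5} = \frac{44120691187}{57530}$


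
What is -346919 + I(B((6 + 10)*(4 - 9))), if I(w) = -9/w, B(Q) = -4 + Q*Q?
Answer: -739631311/2132 ≈ -3.4692e+5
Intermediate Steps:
B(Q) = -4 + Q²
-346919 + I(B((6 + 10)*(4 - 9))) = -346919 - 9/(-4 + ((6 + 10)*(4 - 9))²) = -346919 - 9/(-4 + (16*(-5))²) = -346919 - 9/(-4 + (-80)²) = -346919 - 9/(-4 + 6400) = -346919 - 9/6396 = -346919 - 9*1/6396 = -346919 - 3/2132 = -739631311/2132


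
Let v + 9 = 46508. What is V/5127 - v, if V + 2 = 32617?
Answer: -238367758/5127 ≈ -46493.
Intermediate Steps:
V = 32615 (V = -2 + 32617 = 32615)
v = 46499 (v = -9 + 46508 = 46499)
V/5127 - v = 32615/5127 - 1*46499 = 32615*(1/5127) - 46499 = 32615/5127 - 46499 = -238367758/5127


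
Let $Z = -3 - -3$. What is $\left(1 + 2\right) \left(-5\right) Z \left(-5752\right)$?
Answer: $0$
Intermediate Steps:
$Z = 0$ ($Z = -3 + 3 = 0$)
$\left(1 + 2\right) \left(-5\right) Z \left(-5752\right) = \left(1 + 2\right) \left(-5\right) 0 \left(-5752\right) = 3 \left(-5\right) 0 \left(-5752\right) = \left(-15\right) 0 \left(-5752\right) = 0 \left(-5752\right) = 0$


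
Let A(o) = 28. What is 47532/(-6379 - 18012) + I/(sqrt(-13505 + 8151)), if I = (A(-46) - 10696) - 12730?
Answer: -47532/24391 + 11699*I*sqrt(5354)/2677 ≈ -1.9488 + 319.77*I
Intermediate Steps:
I = -23398 (I = (28 - 10696) - 12730 = -10668 - 12730 = -23398)
47532/(-6379 - 18012) + I/(sqrt(-13505 + 8151)) = 47532/(-6379 - 18012) - 23398/sqrt(-13505 + 8151) = 47532/(-24391) - 23398*(-I*sqrt(5354)/5354) = 47532*(-1/24391) - 23398*(-I*sqrt(5354)/5354) = -47532/24391 - (-11699)*I*sqrt(5354)/2677 = -47532/24391 + 11699*I*sqrt(5354)/2677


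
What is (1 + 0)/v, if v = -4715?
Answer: -1/4715 ≈ -0.00021209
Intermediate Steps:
(1 + 0)/v = (1 + 0)/(-4715) = -1/4715*1 = -1/4715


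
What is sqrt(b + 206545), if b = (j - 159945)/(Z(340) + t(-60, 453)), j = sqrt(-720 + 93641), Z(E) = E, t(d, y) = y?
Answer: sqrt(129758780320 + 793*sqrt(92921))/793 ≈ 454.25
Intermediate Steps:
j = sqrt(92921) ≈ 304.83
b = -159945/793 + sqrt(92921)/793 (b = (sqrt(92921) - 159945)/(340 + 453) = (-159945 + sqrt(92921))/793 = (-159945 + sqrt(92921))*(1/793) = -159945/793 + sqrt(92921)/793 ≈ -201.31)
sqrt(b + 206545) = sqrt((-159945/793 + sqrt(92921)/793) + 206545) = sqrt(163630240/793 + sqrt(92921)/793)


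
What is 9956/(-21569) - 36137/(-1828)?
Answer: 761239385/39428132 ≈ 19.307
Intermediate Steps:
9956/(-21569) - 36137/(-1828) = 9956*(-1/21569) - 36137*(-1/1828) = -9956/21569 + 36137/1828 = 761239385/39428132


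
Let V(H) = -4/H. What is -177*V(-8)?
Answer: -177/2 ≈ -88.500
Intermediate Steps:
-177*V(-8) = -(-708)/(-8) = -(-708)*(-1)/8 = -177*½ = -177/2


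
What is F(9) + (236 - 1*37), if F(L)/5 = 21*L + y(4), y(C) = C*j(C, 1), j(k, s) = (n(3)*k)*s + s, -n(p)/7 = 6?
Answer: -2196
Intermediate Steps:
n(p) = -42 (n(p) = -7*6 = -42)
j(k, s) = s - 42*k*s (j(k, s) = (-42*k)*s + s = -42*k*s + s = s - 42*k*s)
y(C) = C*(1 - 42*C) (y(C) = C*(1*(1 - 42*C)) = C*(1 - 42*C))
F(L) = -3340 + 105*L (F(L) = 5*(21*L + 4*(1 - 42*4)) = 5*(21*L + 4*(1 - 168)) = 5*(21*L + 4*(-167)) = 5*(21*L - 668) = 5*(-668 + 21*L) = -3340 + 105*L)
F(9) + (236 - 1*37) = (-3340 + 105*9) + (236 - 1*37) = (-3340 + 945) + (236 - 37) = -2395 + 199 = -2196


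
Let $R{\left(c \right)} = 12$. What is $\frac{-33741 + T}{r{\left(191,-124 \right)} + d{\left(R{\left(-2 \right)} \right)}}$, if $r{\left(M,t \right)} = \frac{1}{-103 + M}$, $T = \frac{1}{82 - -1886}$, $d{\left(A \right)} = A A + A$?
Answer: $- \frac{730425157}{3377334} \approx -216.27$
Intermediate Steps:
$d{\left(A \right)} = A + A^{2}$ ($d{\left(A \right)} = A^{2} + A = A + A^{2}$)
$T = \frac{1}{1968}$ ($T = \frac{1}{82 + 1886} = \frac{1}{1968} \approx 0.00050813$)
$\frac{-33741 + T}{r{\left(191,-124 \right)} + d{\left(R{\left(-2 \right)} \right)}} = \frac{-33741 + \frac{1}{1968}}{\frac{1}{-103 + 191} + 12 \left(1 + 12\right)} = - \frac{66402287}{1968 \left(\frac{1}{88} + 12 \cdot 13\right)} = - \frac{66402287}{1968 \left(\frac{1}{88} + 156\right)} = - \frac{66402287}{1968 \cdot \frac{13729}{88}} = \left(- \frac{66402287}{1968}\right) \frac{88}{13729} = - \frac{730425157}{3377334}$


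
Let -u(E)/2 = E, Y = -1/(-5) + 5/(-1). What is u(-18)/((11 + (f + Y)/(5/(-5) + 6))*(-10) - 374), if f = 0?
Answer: -45/593 ≈ -0.075885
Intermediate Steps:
Y = -24/5 (Y = -1*(-⅕) + 5*(-1) = ⅕ - 5 = -24/5 ≈ -4.8000)
u(E) = -2*E
u(-18)/((11 + (f + Y)/(5/(-5) + 6))*(-10) - 374) = (-2*(-18))/((11 + (0 - 24/5)/(5/(-5) + 6))*(-10) - 374) = 36/((11 - 24/(5*(5*(-⅕) + 6)))*(-10) - 374) = 36/((11 - 24/(5*(-1 + 6)))*(-10) - 374) = 36/((11 - 24/5/5)*(-10) - 374) = 36/((11 - 24/5*⅕)*(-10) - 374) = 36/((11 - 24/25)*(-10) - 374) = 36/((251/25)*(-10) - 374) = 36/(-502/5 - 374) = 36/(-2372/5) = 36*(-5/2372) = -45/593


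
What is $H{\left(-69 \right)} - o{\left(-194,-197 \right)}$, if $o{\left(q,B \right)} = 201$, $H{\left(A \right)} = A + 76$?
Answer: $-194$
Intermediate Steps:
$H{\left(A \right)} = 76 + A$
$H{\left(-69 \right)} - o{\left(-194,-197 \right)} = \left(76 - 69\right) - 201 = 7 - 201 = -194$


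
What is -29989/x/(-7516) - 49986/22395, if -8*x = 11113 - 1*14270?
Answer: -98391298216/44282402395 ≈ -2.2219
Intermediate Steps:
x = 3157/8 (x = -(11113 - 1*14270)/8 = -(11113 - 14270)/8 = -⅛*(-3157) = 3157/8 ≈ 394.63)
-29989/x/(-7516) - 49986/22395 = -29989/3157/8/(-7516) - 49986/22395 = -29989*8/3157*(-1/7516) - 49986*1/22395 = -239912/3157*(-1/7516) - 16662/7465 = 59978/5932003 - 16662/7465 = -98391298216/44282402395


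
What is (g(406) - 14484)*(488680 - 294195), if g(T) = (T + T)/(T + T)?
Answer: -2816726255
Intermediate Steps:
g(T) = 1 (g(T) = (2*T)/((2*T)) = (2*T)*(1/(2*T)) = 1)
(g(406) - 14484)*(488680 - 294195) = (1 - 14484)*(488680 - 294195) = -14483*194485 = -2816726255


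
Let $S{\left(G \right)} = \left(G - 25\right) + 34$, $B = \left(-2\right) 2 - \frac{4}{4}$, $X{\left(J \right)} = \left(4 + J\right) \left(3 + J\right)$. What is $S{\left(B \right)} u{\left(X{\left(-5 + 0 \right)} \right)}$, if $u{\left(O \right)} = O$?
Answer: $8$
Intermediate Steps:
$X{\left(J \right)} = \left(3 + J\right) \left(4 + J\right)$
$B = -5$ ($B = -4 - 1 = -5$)
$S{\left(G \right)} = 9 + G$ ($S{\left(G \right)} = \left(-25 + G\right) + 34 = 9 + G$)
$S{\left(B \right)} u{\left(X{\left(-5 + 0 \right)} \right)} = \left(9 - 5\right) \left(12 + \left(-5 + 0\right)^{2} + 7 \left(-5 + 0\right)\right) = 4 \left(12 + \left(-5\right)^{2} + 7 \left(-5\right)\right) = 4 \left(12 + 25 - 35\right) = 4 \cdot 2 = 8$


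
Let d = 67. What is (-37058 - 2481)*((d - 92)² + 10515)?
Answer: -440464460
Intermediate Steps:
(-37058 - 2481)*((d - 92)² + 10515) = (-37058 - 2481)*((67 - 92)² + 10515) = -39539*((-25)² + 10515) = -39539*(625 + 10515) = -39539*11140 = -440464460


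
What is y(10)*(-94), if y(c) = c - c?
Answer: 0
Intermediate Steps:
y(c) = 0
y(10)*(-94) = 0*(-94) = 0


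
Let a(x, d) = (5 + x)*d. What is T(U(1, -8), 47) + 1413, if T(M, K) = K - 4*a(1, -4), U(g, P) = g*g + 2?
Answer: 1556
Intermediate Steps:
U(g, P) = 2 + g² (U(g, P) = g² + 2 = 2 + g²)
a(x, d) = d*(5 + x)
T(M, K) = 96 + K (T(M, K) = K - (-16)*(5 + 1) = K - (-16)*6 = K - 4*(-24) = K + 96 = 96 + K)
T(U(1, -8), 47) + 1413 = (96 + 47) + 1413 = 143 + 1413 = 1556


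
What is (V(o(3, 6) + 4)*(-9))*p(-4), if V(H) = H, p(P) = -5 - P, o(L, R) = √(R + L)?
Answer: 63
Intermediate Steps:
o(L, R) = √(L + R)
(V(o(3, 6) + 4)*(-9))*p(-4) = ((√(3 + 6) + 4)*(-9))*(-5 - 1*(-4)) = ((√9 + 4)*(-9))*(-5 + 4) = ((3 + 4)*(-9))*(-1) = (7*(-9))*(-1) = -63*(-1) = 63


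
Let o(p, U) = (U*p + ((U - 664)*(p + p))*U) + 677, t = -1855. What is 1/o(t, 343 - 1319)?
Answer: -1/5936563243 ≈ -1.6845e-10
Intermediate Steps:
o(p, U) = 677 + U*p + 2*U*p*(-664 + U) (o(p, U) = (U*p + ((-664 + U)*(2*p))*U) + 677 = (U*p + (2*p*(-664 + U))*U) + 677 = (U*p + 2*U*p*(-664 + U)) + 677 = 677 + U*p + 2*U*p*(-664 + U))
1/o(t, 343 - 1319) = 1/(677 - 1327*(343 - 1319)*(-1855) + 2*(-1855)*(343 - 1319)²) = 1/(677 - 1327*(-976)*(-1855) + 2*(-1855)*(-976)²) = 1/(677 - 2402506960 + 2*(-1855)*952576) = 1/(677 - 2402506960 - 3534056960) = 1/(-5936563243) = -1/5936563243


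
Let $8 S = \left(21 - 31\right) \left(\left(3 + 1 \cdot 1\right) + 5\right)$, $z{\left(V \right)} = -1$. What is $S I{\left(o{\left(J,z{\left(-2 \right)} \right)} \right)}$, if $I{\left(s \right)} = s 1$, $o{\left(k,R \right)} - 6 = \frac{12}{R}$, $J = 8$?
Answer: $\frac{135}{2} \approx 67.5$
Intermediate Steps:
$o{\left(k,R \right)} = 6 + \frac{12}{R}$
$I{\left(s \right)} = s$
$S = - \frac{45}{4}$ ($S = \frac{\left(21 - 31\right) \left(\left(3 + 1 \cdot 1\right) + 5\right)}{8} = \frac{\left(-10\right) \left(\left(3 + 1\right) + 5\right)}{8} = \frac{\left(-10\right) \left(4 + 5\right)}{8} = \frac{\left(-10\right) 9}{8} = \frac{1}{8} \left(-90\right) = - \frac{45}{4} \approx -11.25$)
$S I{\left(o{\left(J,z{\left(-2 \right)} \right)} \right)} = - \frac{45 \left(6 + \frac{12}{-1}\right)}{4} = - \frac{45 \left(6 + 12 \left(-1\right)\right)}{4} = - \frac{45 \left(6 - 12\right)}{4} = \left(- \frac{45}{4}\right) \left(-6\right) = \frac{135}{2}$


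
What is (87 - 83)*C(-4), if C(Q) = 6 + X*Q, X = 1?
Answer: 8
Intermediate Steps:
C(Q) = 6 + Q (C(Q) = 6 + 1*Q = 6 + Q)
(87 - 83)*C(-4) = (87 - 83)*(6 - 4) = 4*2 = 8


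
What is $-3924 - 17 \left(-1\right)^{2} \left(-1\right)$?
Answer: $-3907$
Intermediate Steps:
$-3924 - 17 \left(-1\right)^{2} \left(-1\right) = -3924 - 17 \cdot 1 \left(-1\right) = -3924 - 17 \left(-1\right) = -3924 - -17 = -3924 + 17 = -3907$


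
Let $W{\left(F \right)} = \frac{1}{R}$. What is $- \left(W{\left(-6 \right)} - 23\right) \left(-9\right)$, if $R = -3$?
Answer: $-210$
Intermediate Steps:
$W{\left(F \right)} = - \frac{1}{3}$ ($W{\left(F \right)} = \frac{1}{-3} = - \frac{1}{3}$)
$- \left(W{\left(-6 \right)} - 23\right) \left(-9\right) = - \left(- \frac{1}{3} - 23\right) \left(-9\right) = - \frac{\left(-70\right) \left(-9\right)}{3} = \left(-1\right) 210 = -210$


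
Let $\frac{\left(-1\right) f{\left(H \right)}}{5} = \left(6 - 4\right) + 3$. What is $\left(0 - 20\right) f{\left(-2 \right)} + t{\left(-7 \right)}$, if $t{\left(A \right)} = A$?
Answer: $493$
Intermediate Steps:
$f{\left(H \right)} = -25$ ($f{\left(H \right)} = - 5 \left(\left(6 - 4\right) + 3\right) = - 5 \left(2 + 3\right) = \left(-5\right) 5 = -25$)
$\left(0 - 20\right) f{\left(-2 \right)} + t{\left(-7 \right)} = \left(0 - 20\right) \left(-25\right) - 7 = \left(-20\right) \left(-25\right) - 7 = 500 - 7 = 493$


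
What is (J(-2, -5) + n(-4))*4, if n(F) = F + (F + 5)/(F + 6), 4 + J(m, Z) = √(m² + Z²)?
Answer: -30 + 4*√29 ≈ -8.4593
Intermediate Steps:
J(m, Z) = -4 + √(Z² + m²) (J(m, Z) = -4 + √(m² + Z²) = -4 + √(Z² + m²))
n(F) = F + (5 + F)/(6 + F)
(J(-2, -5) + n(-4))*4 = ((-4 + √((-5)² + (-2)²)) + (5 + (-4)² + 7*(-4))/(6 - 4))*4 = ((-4 + √(25 + 4)) + (5 + 16 - 28)/2)*4 = ((-4 + √29) + (½)*(-7))*4 = ((-4 + √29) - 7/2)*4 = (-15/2 + √29)*4 = -30 + 4*√29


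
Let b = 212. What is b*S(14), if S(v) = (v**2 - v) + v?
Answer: 41552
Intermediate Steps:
S(v) = v**2
b*S(14) = 212*14**2 = 212*196 = 41552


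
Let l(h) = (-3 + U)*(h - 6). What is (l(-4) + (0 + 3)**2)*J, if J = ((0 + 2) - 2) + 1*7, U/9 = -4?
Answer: 2793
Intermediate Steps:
U = -36 (U = 9*(-4) = -36)
l(h) = 234 - 39*h (l(h) = (-3 - 36)*(h - 6) = -39*(-6 + h) = 234 - 39*h)
J = 7 (J = (2 - 2) + 7 = 0 + 7 = 7)
(l(-4) + (0 + 3)**2)*J = ((234 - 39*(-4)) + (0 + 3)**2)*7 = ((234 + 156) + 3**2)*7 = (390 + 9)*7 = 399*7 = 2793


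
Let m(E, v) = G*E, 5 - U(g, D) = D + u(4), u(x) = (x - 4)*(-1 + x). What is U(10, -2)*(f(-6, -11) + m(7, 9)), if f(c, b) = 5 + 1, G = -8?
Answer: -350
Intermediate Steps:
u(x) = (-1 + x)*(-4 + x) (u(x) = (-4 + x)*(-1 + x) = (-1 + x)*(-4 + x))
U(g, D) = 5 - D (U(g, D) = 5 - (D + (4 + 4² - 5*4)) = 5 - (D + (4 + 16 - 20)) = 5 - (D + 0) = 5 - D)
f(c, b) = 6
m(E, v) = -8*E
U(10, -2)*(f(-6, -11) + m(7, 9)) = (5 - 1*(-2))*(6 - 8*7) = (5 + 2)*(6 - 56) = 7*(-50) = -350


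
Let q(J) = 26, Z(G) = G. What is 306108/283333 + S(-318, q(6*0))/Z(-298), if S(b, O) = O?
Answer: 41926763/42216617 ≈ 0.99313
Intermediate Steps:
306108/283333 + S(-318, q(6*0))/Z(-298) = 306108/283333 + 26/(-298) = 306108*(1/283333) + 26*(-1/298) = 306108/283333 - 13/149 = 41926763/42216617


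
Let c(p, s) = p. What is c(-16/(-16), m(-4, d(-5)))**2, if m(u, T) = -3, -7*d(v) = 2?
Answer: 1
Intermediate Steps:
d(v) = -2/7 (d(v) = -1/7*2 = -2/7)
c(-16/(-16), m(-4, d(-5)))**2 = (-16/(-16))**2 = (-16*(-1/16))**2 = 1**2 = 1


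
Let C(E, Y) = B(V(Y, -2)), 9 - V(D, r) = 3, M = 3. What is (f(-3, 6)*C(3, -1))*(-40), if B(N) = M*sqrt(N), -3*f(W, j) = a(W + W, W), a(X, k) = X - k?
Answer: -120*sqrt(6) ≈ -293.94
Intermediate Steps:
V(D, r) = 6 (V(D, r) = 9 - 1*3 = 9 - 3 = 6)
f(W, j) = -W/3 (f(W, j) = -((W + W) - W)/3 = -(2*W - W)/3 = -W/3)
B(N) = 3*sqrt(N)
C(E, Y) = 3*sqrt(6)
(f(-3, 6)*C(3, -1))*(-40) = ((-1/3*(-3))*(3*sqrt(6)))*(-40) = (1*(3*sqrt(6)))*(-40) = (3*sqrt(6))*(-40) = -120*sqrt(6)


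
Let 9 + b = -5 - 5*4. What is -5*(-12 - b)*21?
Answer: -2310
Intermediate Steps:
b = -34 (b = -9 + (-5 - 5*4) = -9 + (-5 - 20) = -9 - 25 = -34)
-5*(-12 - b)*21 = -5*(-12 - 1*(-34))*21 = -5*(-12 + 34)*21 = -5*22*21 = -110*21 = -2310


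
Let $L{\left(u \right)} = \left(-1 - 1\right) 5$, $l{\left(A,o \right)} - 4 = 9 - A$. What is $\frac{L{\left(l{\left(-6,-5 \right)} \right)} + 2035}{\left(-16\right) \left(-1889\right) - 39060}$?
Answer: $- \frac{2025}{8836} \approx -0.22918$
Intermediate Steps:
$l{\left(A,o \right)} = 13 - A$ ($l{\left(A,o \right)} = 4 - \left(-9 + A\right) = 13 - A$)
$L{\left(u \right)} = -10$ ($L{\left(u \right)} = \left(-2\right) 5 = -10$)
$\frac{L{\left(l{\left(-6,-5 \right)} \right)} + 2035}{\left(-16\right) \left(-1889\right) - 39060} = \frac{-10 + 2035}{\left(-16\right) \left(-1889\right) - 39060} = \frac{2025}{30224 - 39060} = \frac{2025}{-8836} = 2025 \left(- \frac{1}{8836}\right) = - \frac{2025}{8836}$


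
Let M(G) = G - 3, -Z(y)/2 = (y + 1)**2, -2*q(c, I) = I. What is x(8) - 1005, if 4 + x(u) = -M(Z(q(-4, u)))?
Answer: -988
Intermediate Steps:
q(c, I) = -I/2
Z(y) = -2*(1 + y)**2 (Z(y) = -2*(y + 1)**2 = -2*(1 + y)**2)
M(G) = -3 + G
x(u) = -1 + 2*(1 - u/2)**2 (x(u) = -4 - (-3 - 2*(1 - u/2)**2) = -4 + (3 + 2*(1 - u/2)**2) = -1 + 2*(1 - u/2)**2)
x(8) - 1005 = (-1 + (-2 + 8)**2/2) - 1005 = (-1 + (1/2)*6**2) - 1005 = (-1 + (1/2)*36) - 1005 = (-1 + 18) - 1005 = 17 - 1005 = -988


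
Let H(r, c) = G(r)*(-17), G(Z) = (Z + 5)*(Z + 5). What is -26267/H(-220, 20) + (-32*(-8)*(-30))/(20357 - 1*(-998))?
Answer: -1094840843/3356258575 ≈ -0.32621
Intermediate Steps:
G(Z) = (5 + Z)**2 (G(Z) = (5 + Z)*(5 + Z) = (5 + Z)**2)
H(r, c) = -17*(5 + r)**2 (H(r, c) = (5 + r)**2*(-17) = -17*(5 + r)**2)
-26267/H(-220, 20) + (-32*(-8)*(-30))/(20357 - 1*(-998)) = -26267*(-1/(17*(5 - 220)**2)) + (-32*(-8)*(-30))/(20357 - 1*(-998)) = -26267/((-17*(-215)**2)) + (256*(-30))/(20357 + 998) = -26267/((-17*46225)) - 7680/21355 = -26267/(-785825) - 7680*1/21355 = -26267*(-1/785825) - 1536/4271 = 26267/785825 - 1536/4271 = -1094840843/3356258575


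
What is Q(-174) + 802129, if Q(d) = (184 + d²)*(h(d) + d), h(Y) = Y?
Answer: -9797951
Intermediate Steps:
Q(d) = 2*d*(184 + d²) (Q(d) = (184 + d²)*(d + d) = (184 + d²)*(2*d) = 2*d*(184 + d²))
Q(-174) + 802129 = 2*(-174)*(184 + (-174)²) + 802129 = 2*(-174)*(184 + 30276) + 802129 = 2*(-174)*30460 + 802129 = -10600080 + 802129 = -9797951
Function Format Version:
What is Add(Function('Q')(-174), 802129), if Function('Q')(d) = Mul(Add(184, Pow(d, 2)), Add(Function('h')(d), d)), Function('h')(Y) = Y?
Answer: -9797951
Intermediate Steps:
Function('Q')(d) = Mul(2, d, Add(184, Pow(d, 2))) (Function('Q')(d) = Mul(Add(184, Pow(d, 2)), Add(d, d)) = Mul(Add(184, Pow(d, 2)), Mul(2, d)) = Mul(2, d, Add(184, Pow(d, 2))))
Add(Function('Q')(-174), 802129) = Add(Mul(2, -174, Add(184, Pow(-174, 2))), 802129) = Add(Mul(2, -174, Add(184, 30276)), 802129) = Add(Mul(2, -174, 30460), 802129) = Add(-10600080, 802129) = -9797951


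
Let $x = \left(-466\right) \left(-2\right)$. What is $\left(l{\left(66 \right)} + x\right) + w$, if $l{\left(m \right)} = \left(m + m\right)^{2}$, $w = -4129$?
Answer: $14227$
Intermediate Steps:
$x = 932$
$l{\left(m \right)} = 4 m^{2}$ ($l{\left(m \right)} = \left(2 m\right)^{2} = 4 m^{2}$)
$\left(l{\left(66 \right)} + x\right) + w = \left(4 \cdot 66^{2} + 932\right) - 4129 = \left(4 \cdot 4356 + 932\right) - 4129 = \left(17424 + 932\right) - 4129 = 18356 - 4129 = 14227$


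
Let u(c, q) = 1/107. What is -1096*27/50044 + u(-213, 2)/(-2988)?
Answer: -2365271479/3999966876 ≈ -0.59132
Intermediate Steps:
u(c, q) = 1/107
-1096*27/50044 + u(-213, 2)/(-2988) = -1096*27/50044 + (1/107)/(-2988) = -29592*1/50044 + (1/107)*(-1/2988) = -7398/12511 - 1/319716 = -2365271479/3999966876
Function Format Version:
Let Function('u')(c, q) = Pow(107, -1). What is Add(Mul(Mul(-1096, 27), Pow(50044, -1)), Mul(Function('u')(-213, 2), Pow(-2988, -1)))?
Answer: Rational(-2365271479, 3999966876) ≈ -0.59132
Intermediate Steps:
Function('u')(c, q) = Rational(1, 107)
Add(Mul(Mul(-1096, 27), Pow(50044, -1)), Mul(Function('u')(-213, 2), Pow(-2988, -1))) = Add(Mul(Mul(-1096, 27), Pow(50044, -1)), Mul(Rational(1, 107), Pow(-2988, -1))) = Add(Mul(-29592, Rational(1, 50044)), Mul(Rational(1, 107), Rational(-1, 2988))) = Add(Rational(-7398, 12511), Rational(-1, 319716)) = Rational(-2365271479, 3999966876)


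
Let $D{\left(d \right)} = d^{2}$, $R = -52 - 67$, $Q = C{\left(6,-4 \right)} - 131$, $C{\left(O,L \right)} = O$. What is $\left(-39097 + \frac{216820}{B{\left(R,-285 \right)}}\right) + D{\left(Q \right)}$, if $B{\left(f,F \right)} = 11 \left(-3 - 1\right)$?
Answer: $- \frac{312397}{11} \approx -28400.0$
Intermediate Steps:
$Q = -125$ ($Q = 6 - 131 = -125$)
$R = -119$ ($R = -52 - 67 = -119$)
$B{\left(f,F \right)} = -44$ ($B{\left(f,F \right)} = 11 \left(-4\right) = -44$)
$\left(-39097 + \frac{216820}{B{\left(R,-285 \right)}}\right) + D{\left(Q \right)} = \left(-39097 + \frac{216820}{-44}\right) + \left(-125\right)^{2} = \left(-39097 + 216820 \left(- \frac{1}{44}\right)\right) + 15625 = \left(-39097 - \frac{54205}{11}\right) + 15625 = - \frac{484272}{11} + 15625 = - \frac{312397}{11}$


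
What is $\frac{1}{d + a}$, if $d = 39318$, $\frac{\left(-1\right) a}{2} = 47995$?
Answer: $- \frac{1}{56672} \approx -1.7645 \cdot 10^{-5}$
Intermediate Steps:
$a = -95990$ ($a = \left(-2\right) 47995 = -95990$)
$\frac{1}{d + a} = \frac{1}{39318 - 95990} = \frac{1}{-56672} = - \frac{1}{56672}$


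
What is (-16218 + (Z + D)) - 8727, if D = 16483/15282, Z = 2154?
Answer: -348275579/15282 ≈ -22790.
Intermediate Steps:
D = 16483/15282 (D = 16483*(1/15282) = 16483/15282 ≈ 1.0786)
(-16218 + (Z + D)) - 8727 = (-16218 + (2154 + 16483/15282)) - 8727 = (-16218 + 32933911/15282) - 8727 = -214909565/15282 - 8727 = -348275579/15282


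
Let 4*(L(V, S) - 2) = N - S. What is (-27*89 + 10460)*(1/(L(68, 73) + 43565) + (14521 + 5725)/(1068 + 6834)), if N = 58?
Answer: 14212378182611/688473603 ≈ 20643.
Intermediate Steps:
L(V, S) = 33/2 - S/4 (L(V, S) = 2 + (58 - S)/4 = 2 + (29/2 - S/4) = 33/2 - S/4)
(-27*89 + 10460)*(1/(L(68, 73) + 43565) + (14521 + 5725)/(1068 + 6834)) = (-27*89 + 10460)*(1/((33/2 - ¼*73) + 43565) + (14521 + 5725)/(1068 + 6834)) = (-2403 + 10460)*(1/((33/2 - 73/4) + 43565) + 20246/7902) = 8057*(1/(-7/4 + 43565) + 20246*(1/7902)) = 8057*(1/(174253/4) + 10123/3951) = 8057*(4/174253 + 10123/3951) = 8057*(1763978923/688473603) = 14212378182611/688473603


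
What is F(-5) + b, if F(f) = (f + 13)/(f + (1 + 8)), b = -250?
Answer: -248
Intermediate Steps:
F(f) = (13 + f)/(9 + f) (F(f) = (13 + f)/(f + 9) = (13 + f)/(9 + f))
F(-5) + b = (13 - 5)/(9 - 5) - 250 = 8/4 - 250 = (¼)*8 - 250 = 2 - 250 = -248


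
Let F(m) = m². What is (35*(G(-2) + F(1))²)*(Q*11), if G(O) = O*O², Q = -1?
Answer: -18865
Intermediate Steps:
G(O) = O³
(35*(G(-2) + F(1))²)*(Q*11) = (35*((-2)³ + 1²)²)*(-1*11) = (35*(-8 + 1)²)*(-11) = (35*(-7)²)*(-11) = (35*49)*(-11) = 1715*(-11) = -18865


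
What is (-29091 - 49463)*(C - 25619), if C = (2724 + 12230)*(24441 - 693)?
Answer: -27894680387042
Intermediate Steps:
C = 355127592 (C = 14954*23748 = 355127592)
(-29091 - 49463)*(C - 25619) = (-29091 - 49463)*(355127592 - 25619) = -78554*355101973 = -27894680387042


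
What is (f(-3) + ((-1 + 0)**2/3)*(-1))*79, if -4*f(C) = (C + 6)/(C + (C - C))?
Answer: -79/12 ≈ -6.5833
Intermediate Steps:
f(C) = -(6 + C)/(4*C) (f(C) = -(C + 6)/(4*(C + (C - C))) = -(6 + C)/(4*(C + 0)) = -(6 + C)/(4*C))
(f(-3) + ((-1 + 0)**2/3)*(-1))*79 = ((1/4)*(-6 - 1*(-3))/(-3) + ((-1 + 0)**2/3)*(-1))*79 = ((1/4)*(-1/3)*(-6 + 3) + ((-1)**2*(1/3))*(-1))*79 = ((1/4)*(-1/3)*(-3) + (1*(1/3))*(-1))*79 = (1/4 + (1/3)*(-1))*79 = (1/4 - 1/3)*79 = -1/12*79 = -79/12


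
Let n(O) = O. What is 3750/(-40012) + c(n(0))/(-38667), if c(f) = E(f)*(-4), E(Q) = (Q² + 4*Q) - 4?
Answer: -72820721/773572002 ≈ -0.094136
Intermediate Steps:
E(Q) = -4 + Q² + 4*Q
c(f) = 16 - 16*f - 4*f² (c(f) = (-4 + f² + 4*f)*(-4) = 16 - 16*f - 4*f²)
3750/(-40012) + c(n(0))/(-38667) = 3750/(-40012) + (16 - 16*0 - 4*0²)/(-38667) = 3750*(-1/40012) + (16 + 0 - 4*0)*(-1/38667) = -1875/20006 + (16 + 0 + 0)*(-1/38667) = -1875/20006 + 16*(-1/38667) = -1875/20006 - 16/38667 = -72820721/773572002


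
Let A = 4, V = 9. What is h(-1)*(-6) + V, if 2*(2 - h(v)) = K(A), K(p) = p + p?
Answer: 21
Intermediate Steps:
K(p) = 2*p
h(v) = -2 (h(v) = 2 - 4 = -2)
h(-1)*(-6) + V = -2*(-6) + 9 = 12 + 9 = 21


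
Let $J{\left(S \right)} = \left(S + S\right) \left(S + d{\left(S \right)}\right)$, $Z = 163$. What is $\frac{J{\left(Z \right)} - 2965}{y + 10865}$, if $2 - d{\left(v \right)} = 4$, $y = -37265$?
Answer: $- \frac{16507}{8800} \approx -1.8758$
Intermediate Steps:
$d{\left(v \right)} = -2$ ($d{\left(v \right)} = 2 - 4 = -2$)
$J{\left(S \right)} = 2 S \left(-2 + S\right)$ ($J{\left(S \right)} = \left(S + S\right) \left(S - 2\right) = 2 S \left(-2 + S\right)$)
$\frac{J{\left(Z \right)} - 2965}{y + 10865} = \frac{2 \cdot 163 \left(-2 + 163\right) - 2965}{-37265 + 10865} = \frac{2 \cdot 163 \cdot 161 - 2965}{-26400} = \left(52486 - 2965\right) \left(- \frac{1}{26400}\right) = 49521 \left(- \frac{1}{26400}\right) = - \frac{16507}{8800}$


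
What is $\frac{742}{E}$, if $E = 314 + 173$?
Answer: $\frac{742}{487} \approx 1.5236$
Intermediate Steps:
$E = 487$
$\frac{742}{E} = \frac{742}{487}$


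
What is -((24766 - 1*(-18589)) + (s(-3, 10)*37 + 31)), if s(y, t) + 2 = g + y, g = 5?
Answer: -43386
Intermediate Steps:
s(y, t) = 3 + y (s(y, t) = -2 + (5 + y) = 3 + y)
-((24766 - 1*(-18589)) + (s(-3, 10)*37 + 31)) = -((24766 - 1*(-18589)) + ((3 - 3)*37 + 31)) = -((24766 + 18589) + (0*37 + 31)) = -(43355 + (0 + 31)) = -(43355 + 31) = -1*43386 = -43386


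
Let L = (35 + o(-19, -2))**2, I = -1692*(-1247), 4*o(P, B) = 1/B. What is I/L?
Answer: 15003904/8649 ≈ 1734.8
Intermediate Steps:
o(P, B) = 1/(4*B)
I = 2109924
L = 77841/64 (L = (35 + (1/4)/(-2))**2 = (35 + (1/4)*(-1/2))**2 = (35 - 1/8)**2 = (279/8)**2 = 77841/64 ≈ 1216.3)
I/L = 2109924/(77841/64) = 2109924*(64/77841) = 15003904/8649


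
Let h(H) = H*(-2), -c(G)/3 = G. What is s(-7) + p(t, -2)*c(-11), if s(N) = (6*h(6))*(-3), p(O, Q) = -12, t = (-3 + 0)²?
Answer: -180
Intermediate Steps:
c(G) = -3*G
t = 9 (t = (-3)² = 9)
h(H) = -2*H
s(N) = 216 (s(N) = (6*(-2*6))*(-3) = (6*(-12))*(-3) = -72*(-3) = 216)
s(-7) + p(t, -2)*c(-11) = 216 - (-36)*(-11) = 216 - 12*33 = 216 - 396 = -180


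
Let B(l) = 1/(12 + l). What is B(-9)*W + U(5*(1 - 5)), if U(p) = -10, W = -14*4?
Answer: -86/3 ≈ -28.667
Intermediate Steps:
W = -56
B(-9)*W + U(5*(1 - 5)) = -56/(12 - 9) - 10 = -56/3 - 10 = -86/3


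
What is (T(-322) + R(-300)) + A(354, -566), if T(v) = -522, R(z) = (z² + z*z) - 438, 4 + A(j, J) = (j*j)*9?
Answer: 1306880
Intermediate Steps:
A(j, J) = -4 + 9*j² (A(j, J) = -4 + (j*j)*9 = -4 + j²*9 = -4 + 9*j²)
R(z) = -438 + 2*z² (R(z) = (z² + z²) - 438 = 2*z² - 438 = -438 + 2*z²)
(T(-322) + R(-300)) + A(354, -566) = (-522 + (-438 + 2*(-300)²)) + (-4 + 9*354²) = (-522 + (-438 + 2*90000)) + (-4 + 9*125316) = (-522 + (-438 + 180000)) + (-4 + 1127844) = (-522 + 179562) + 1127840 = 179040 + 1127840 = 1306880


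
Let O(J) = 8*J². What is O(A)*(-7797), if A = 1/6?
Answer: -5198/3 ≈ -1732.7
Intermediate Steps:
A = ⅙ ≈ 0.16667
O(A)*(-7797) = (8*(⅙)²)*(-7797) = (8*(1/36))*(-7797) = (2/9)*(-7797) = -5198/3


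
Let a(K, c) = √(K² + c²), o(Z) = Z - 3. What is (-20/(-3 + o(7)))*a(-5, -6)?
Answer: -20*√61 ≈ -156.21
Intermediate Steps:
o(Z) = -3 + Z
(-20/(-3 + o(7)))*a(-5, -6) = (-20/(-3 + (-3 + 7)))*√((-5)² + (-6)²) = (-20/(-3 + 4))*√(25 + 36) = (-20/1)*√61 = (-20*1)*√61 = -20*√61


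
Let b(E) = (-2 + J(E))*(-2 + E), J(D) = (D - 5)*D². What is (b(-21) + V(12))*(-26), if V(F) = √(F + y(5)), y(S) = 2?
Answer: -6857864 - 26*√14 ≈ -6.8580e+6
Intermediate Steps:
J(D) = D²*(-5 + D) (J(D) = (-5 + D)*D² = D²*(-5 + D))
V(F) = √(2 + F) (V(F) = √(F + 2) = √(2 + F))
b(E) = (-2 + E)*(-2 + E²*(-5 + E)) (b(E) = (-2 + E²*(-5 + E))*(-2 + E) = (-2 + E)*(-2 + E²*(-5 + E)))
(b(-21) + V(12))*(-26) = ((4 + (-21)⁴ - 7*(-21)³ - 2*(-21) + 10*(-21)²) + √(2 + 12))*(-26) = ((4 + 194481 - 7*(-9261) + 42 + 10*441) + √14)*(-26) = ((4 + 194481 + 64827 + 42 + 4410) + √14)*(-26) = (263764 + √14)*(-26) = -6857864 - 26*√14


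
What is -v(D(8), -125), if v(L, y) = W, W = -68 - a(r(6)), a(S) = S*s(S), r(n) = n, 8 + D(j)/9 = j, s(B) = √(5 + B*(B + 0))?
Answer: 68 + 6*√41 ≈ 106.42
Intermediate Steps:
s(B) = √(5 + B²) (s(B) = √(5 + B*B) = √(5 + B²))
D(j) = -72 + 9*j
a(S) = S*√(5 + S²)
W = -68 - 6*√41 (W = -68 - 6*√(5 + 6²) = -68 - 6*√(5 + 36) = -68 - 6*√41 ≈ -106.42)
v(L, y) = -68 - 6*√41
-v(D(8), -125) = -(-68 - 6*√41) = 68 + 6*√41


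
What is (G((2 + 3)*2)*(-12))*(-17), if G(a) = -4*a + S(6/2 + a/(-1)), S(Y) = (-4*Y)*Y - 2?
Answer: -48552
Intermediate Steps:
S(Y) = -2 - 4*Y**2 (S(Y) = -4*Y**2 - 2 = -2 - 4*Y**2)
G(a) = -2 - 4*a - 4*(3 - a)**2 (G(a) = -4*a + (-2 - 4*(6/2 + a/(-1))**2) = -4*a + (-2 - 4*(6*(1/2) + a*(-1))**2) = -4*a + (-2 - 4*(3 - a)**2) = -2 - 4*a - 4*(3 - a)**2)
(G((2 + 3)*2)*(-12))*(-17) = ((-38 - 4*4*(2 + 3)**2 + 20*((2 + 3)*2))*(-12))*(-17) = ((-38 - 4*(5*2)**2 + 20*(5*2))*(-12))*(-17) = ((-38 - 4*10**2 + 20*10)*(-12))*(-17) = ((-38 - 4*100 + 200)*(-12))*(-17) = ((-38 - 400 + 200)*(-12))*(-17) = -238*(-12)*(-17) = 2856*(-17) = -48552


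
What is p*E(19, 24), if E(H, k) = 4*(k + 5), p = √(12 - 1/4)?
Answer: 58*√47 ≈ 397.63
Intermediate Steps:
p = √47/2 (p = √(12 - 1*¼) = √(12 - ¼) = √(47/4) = √47/2 ≈ 3.4278)
E(H, k) = 20 + 4*k (E(H, k) = 4*(5 + k) = 20 + 4*k)
p*E(19, 24) = (√47/2)*(20 + 4*24) = (√47/2)*(20 + 96) = (√47/2)*116 = 58*√47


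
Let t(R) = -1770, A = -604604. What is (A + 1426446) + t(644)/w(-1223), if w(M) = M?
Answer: 1005114536/1223 ≈ 8.2184e+5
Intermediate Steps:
(A + 1426446) + t(644)/w(-1223) = (-604604 + 1426446) - 1770/(-1223) = 821842 - 1770*(-1/1223) = 821842 + 1770/1223 = 1005114536/1223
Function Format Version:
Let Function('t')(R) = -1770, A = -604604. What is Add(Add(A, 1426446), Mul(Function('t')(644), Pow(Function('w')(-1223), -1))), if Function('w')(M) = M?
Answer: Rational(1005114536, 1223) ≈ 8.2184e+5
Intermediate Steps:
Add(Add(A, 1426446), Mul(Function('t')(644), Pow(Function('w')(-1223), -1))) = Add(Add(-604604, 1426446), Mul(-1770, Pow(-1223, -1))) = Add(821842, Mul(-1770, Rational(-1, 1223))) = Add(821842, Rational(1770, 1223)) = Rational(1005114536, 1223)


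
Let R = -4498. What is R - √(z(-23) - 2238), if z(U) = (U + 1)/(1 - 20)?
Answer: -4498 - 50*I*√323/19 ≈ -4498.0 - 47.295*I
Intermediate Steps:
z(U) = -1/19 - U/19 (z(U) = (1 + U)/(-19) = (1 + U)*(-1/19) = -1/19 - U/19)
R - √(z(-23) - 2238) = -4498 - √((-1/19 - 1/19*(-23)) - 2238) = -4498 - √((-1/19 + 23/19) - 2238) = -4498 - √(22/19 - 2238) = -4498 - √(-42500/19) = -4498 - 50*I*√323/19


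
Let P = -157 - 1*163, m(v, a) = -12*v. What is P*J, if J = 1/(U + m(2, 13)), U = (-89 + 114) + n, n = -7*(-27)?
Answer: -32/19 ≈ -1.6842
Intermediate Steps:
n = 189
U = 214 (U = (-89 + 114) + 189 = 25 + 189 = 214)
P = -320 (P = -157 - 163 = -320)
J = 1/190 (J = 1/(214 - 12*2) = 1/(214 - 24) = 1/190 ≈ 0.0052632)
P*J = -320*1/190 = -32/19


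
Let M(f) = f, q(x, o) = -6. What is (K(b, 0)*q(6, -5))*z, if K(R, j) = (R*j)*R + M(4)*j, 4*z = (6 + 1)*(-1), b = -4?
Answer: 0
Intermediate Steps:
z = -7/4 (z = ((6 + 1)*(-1))/4 = (7*(-1))/4 = (¼)*(-7) = -7/4 ≈ -1.7500)
K(R, j) = 4*j + j*R² (K(R, j) = (R*j)*R + 4*j = j*R² + 4*j = 4*j + j*R²)
(K(b, 0)*q(6, -5))*z = ((0*(4 + (-4)²))*(-6))*(-7/4) = ((0*(4 + 16))*(-6))*(-7/4) = ((0*20)*(-6))*(-7/4) = (0*(-6))*(-7/4) = 0*(-7/4) = 0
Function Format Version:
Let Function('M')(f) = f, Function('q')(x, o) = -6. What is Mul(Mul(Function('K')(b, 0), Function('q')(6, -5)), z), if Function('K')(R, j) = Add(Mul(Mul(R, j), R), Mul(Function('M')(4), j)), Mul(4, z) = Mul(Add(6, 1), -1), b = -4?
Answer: 0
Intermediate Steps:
z = Rational(-7, 4) (z = Mul(Rational(1, 4), Mul(Add(6, 1), -1)) = Mul(Rational(1, 4), Mul(7, -1)) = Mul(Rational(1, 4), -7) = Rational(-7, 4) ≈ -1.7500)
Function('K')(R, j) = Add(Mul(4, j), Mul(j, Pow(R, 2))) (Function('K')(R, j) = Add(Mul(Mul(R, j), R), Mul(4, j)) = Add(Mul(j, Pow(R, 2)), Mul(4, j)) = Add(Mul(4, j), Mul(j, Pow(R, 2))))
Mul(Mul(Function('K')(b, 0), Function('q')(6, -5)), z) = Mul(Mul(Mul(0, Add(4, Pow(-4, 2))), -6), Rational(-7, 4)) = Mul(Mul(Mul(0, Add(4, 16)), -6), Rational(-7, 4)) = Mul(Mul(Mul(0, 20), -6), Rational(-7, 4)) = Mul(Mul(0, -6), Rational(-7, 4)) = Mul(0, Rational(-7, 4)) = 0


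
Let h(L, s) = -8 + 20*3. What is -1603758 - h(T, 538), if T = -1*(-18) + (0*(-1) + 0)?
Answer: -1603810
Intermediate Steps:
T = 18 (T = 18 + (0 + 0) = 18 + 0 = 18)
h(L, s) = 52 (h(L, s) = -8 + 60 = 52)
-1603758 - h(T, 538) = -1603758 - 1*52 = -1603758 - 52 = -1603810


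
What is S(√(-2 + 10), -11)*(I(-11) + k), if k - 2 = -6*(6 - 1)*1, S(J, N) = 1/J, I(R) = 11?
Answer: -17*√2/4 ≈ -6.0104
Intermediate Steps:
k = -28 (k = 2 - 6*(6 - 1)*1 = 2 - 6*5*1 = 2 - 30*1 = 2 - 30 = -28)
S(√(-2 + 10), -11)*(I(-11) + k) = (11 - 28)/(√(-2 + 10)) = -17/√8 = -17/(2*√2) = (√2/4)*(-17) = -17*√2/4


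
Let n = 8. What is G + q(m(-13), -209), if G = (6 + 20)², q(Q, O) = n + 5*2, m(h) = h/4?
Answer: 694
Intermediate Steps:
m(h) = h/4 (m(h) = h*(¼) = h/4)
q(Q, O) = 18 (q(Q, O) = 8 + 5*2 = 8 + 10 = 18)
G = 676 (G = 26² = 676)
G + q(m(-13), -209) = 676 + 18 = 694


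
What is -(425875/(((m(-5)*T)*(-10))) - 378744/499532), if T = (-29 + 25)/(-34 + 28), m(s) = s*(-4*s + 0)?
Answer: -1274914167/1998128 ≈ -638.05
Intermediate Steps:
m(s) = -4*s**2 (m(s) = s*(-4*s) = -4*s**2)
T = 2/3 (T = -4/(-6) = -4*(-1/6) = 2/3 ≈ 0.66667)
-(425875/(((m(-5)*T)*(-10))) - 378744/499532) = -(425875/(((-4*(-5)**2*(2/3))*(-10))) - 378744/499532) = -(425875/(((-4*25*(2/3))*(-10))) - 378744*1/499532) = -(425875/((-100*2/3*(-10))) - 94686/124883) = -(425875/((-200/3*(-10))) - 94686/124883) = -(425875/(2000/3) - 94686/124883) = -(425875*(3/2000) - 94686/124883) = -(10221/16 - 94686/124883) = -1*1274914167/1998128 = -1274914167/1998128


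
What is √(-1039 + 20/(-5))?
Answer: I*√1043 ≈ 32.296*I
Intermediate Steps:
√(-1039 + 20/(-5)) = √(-1039 + 20*(-⅕)) = √(-1039 - 4) = √(-1043) = I*√1043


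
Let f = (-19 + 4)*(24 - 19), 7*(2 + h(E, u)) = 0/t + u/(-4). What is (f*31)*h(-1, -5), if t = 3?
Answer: 118575/28 ≈ 4234.8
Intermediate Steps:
h(E, u) = -2 - u/28 (h(E, u) = -2 + (0/3 + u/(-4))/7 = -2 + (0*(1/3) + u*(-1/4))/7 = -2 + (0 - u/4)/7 = -2 + (-u/4)/7 = -2 - u/28)
f = -75 (f = -15*5 = -75)
(f*31)*h(-1, -5) = (-75*31)*(-2 - 1/28*(-5)) = -2325*(-2 + 5/28) = -2325*(-51/28) = 118575/28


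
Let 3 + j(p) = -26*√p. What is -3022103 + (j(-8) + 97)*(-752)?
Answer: -3092791 + 39104*I*√2 ≈ -3.0928e+6 + 55301.0*I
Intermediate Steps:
j(p) = -3 - 26*√p
-3022103 + (j(-8) + 97)*(-752) = -3022103 + ((-3 - 52*I*√2) + 97)*(-752) = -3022103 + (94 - 52*I*√2)*(-752) = -3022103 + (-70688 + 39104*I*√2) = -3092791 + 39104*I*√2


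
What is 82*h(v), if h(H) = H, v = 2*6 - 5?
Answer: 574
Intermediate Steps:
v = 7 (v = 12 - 5 = 7)
82*h(v) = 82*7 = 574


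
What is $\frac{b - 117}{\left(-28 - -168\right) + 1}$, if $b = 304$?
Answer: $\frac{187}{141} \approx 1.3262$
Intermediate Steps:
$\frac{b - 117}{\left(-28 - -168\right) + 1} = \frac{304 - 117}{\left(-28 - -168\right) + 1} = \frac{187}{\left(-28 + 168\right) + 1} = \frac{187}{140 + 1} = \frac{187}{141}$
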